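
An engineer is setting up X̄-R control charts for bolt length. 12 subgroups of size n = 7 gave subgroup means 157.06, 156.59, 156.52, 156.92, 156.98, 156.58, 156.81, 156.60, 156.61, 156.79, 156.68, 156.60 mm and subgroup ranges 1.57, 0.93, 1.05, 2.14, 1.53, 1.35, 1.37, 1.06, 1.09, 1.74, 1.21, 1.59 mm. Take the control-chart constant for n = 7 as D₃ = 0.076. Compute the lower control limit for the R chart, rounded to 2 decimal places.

0.11

R̄ = (1.57 + 0.93 + 1.05 + 2.14 + 1.53 + 1.35 + 1.37 + 1.06 + 1.09 + 1.74 + 1.21 + 1.59) / 12 = 16.6300 / 12 = 1.3858
LCL_R = D₃·R̄ = 0.076 × 1.3858 = 0.1053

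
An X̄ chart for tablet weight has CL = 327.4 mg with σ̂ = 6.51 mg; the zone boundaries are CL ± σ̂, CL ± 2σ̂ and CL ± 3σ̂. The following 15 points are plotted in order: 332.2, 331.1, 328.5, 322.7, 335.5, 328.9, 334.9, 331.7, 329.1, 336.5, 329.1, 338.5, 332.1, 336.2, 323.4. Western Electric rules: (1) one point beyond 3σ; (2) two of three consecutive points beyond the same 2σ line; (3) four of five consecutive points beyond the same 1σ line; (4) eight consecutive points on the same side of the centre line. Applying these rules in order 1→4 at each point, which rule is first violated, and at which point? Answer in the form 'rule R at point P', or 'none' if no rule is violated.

rule 4 at point 12

Zone of each point (C = within 1σ̂, B = 1σ̂–2σ̂, A = 2σ̂–3σ̂, * = beyond 3σ̂; sign = side of CL): 1:+C, 2:+C, 3:+C, 4:-C, 5:+B, 6:+C, 7:+B, 8:+C, 9:+C, 10:+B, 11:+C, 12:+B, 13:+C, 14:+B, 15:-C
Rule 4 (eight consecutive points on the same side of the centre line) is satisfied at point 12.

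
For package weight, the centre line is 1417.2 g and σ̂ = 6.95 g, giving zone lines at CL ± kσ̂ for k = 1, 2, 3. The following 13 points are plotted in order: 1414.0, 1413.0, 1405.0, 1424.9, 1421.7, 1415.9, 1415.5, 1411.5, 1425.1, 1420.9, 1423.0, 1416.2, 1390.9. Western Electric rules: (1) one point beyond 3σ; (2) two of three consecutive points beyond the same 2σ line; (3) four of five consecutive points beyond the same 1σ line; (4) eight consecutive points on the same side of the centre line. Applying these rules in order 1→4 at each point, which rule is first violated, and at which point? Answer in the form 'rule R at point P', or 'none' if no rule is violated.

Zone of each point (C = within 1σ̂, B = 1σ̂–2σ̂, A = 2σ̂–3σ̂, * = beyond 3σ̂; sign = side of CL): 1:-C, 2:-C, 3:-B, 4:+B, 5:+C, 6:-C, 7:-C, 8:-C, 9:+B, 10:+C, 11:+C, 12:-C, 13:-*
Rule 1 (one point beyond the 3σ limits) is satisfied at point 13.

rule 1 at point 13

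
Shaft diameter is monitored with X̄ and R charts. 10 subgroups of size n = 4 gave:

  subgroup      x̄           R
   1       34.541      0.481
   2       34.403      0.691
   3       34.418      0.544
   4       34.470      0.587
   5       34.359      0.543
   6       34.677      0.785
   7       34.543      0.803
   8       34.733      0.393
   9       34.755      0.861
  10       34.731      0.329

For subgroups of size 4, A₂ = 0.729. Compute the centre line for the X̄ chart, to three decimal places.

X̄̄ = (34.541 + 34.403 + 34.418 + 34.470 + 34.359 + 34.677 + 34.543 + 34.733 + 34.755 + 34.731) / 10 = 345.6300 / 10 = 34.5630
CL = X̄̄ = 34.5630

34.563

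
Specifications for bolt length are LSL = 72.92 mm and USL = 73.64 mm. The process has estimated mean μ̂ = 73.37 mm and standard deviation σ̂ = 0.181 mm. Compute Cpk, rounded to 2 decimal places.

Cpu = (USL − μ̂) / (3σ̂) = (73.64 − 73.37) / (3 × 0.181) = 0.4972; Cpl = (μ̂ − LSL) / (3σ̂) = (73.37 − 72.92) / (3 × 0.181) = 0.8287; Cpk = min(Cpu, Cpl) = 0.4972

0.50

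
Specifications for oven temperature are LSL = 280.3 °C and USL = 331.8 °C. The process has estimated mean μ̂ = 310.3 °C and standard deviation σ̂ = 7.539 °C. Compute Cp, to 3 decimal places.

1.139

Cp = (USL − LSL) / (6σ̂) = (331.8 − 280.3) / (6 × 7.539) = 51.5000 / 45.2340 = 1.1385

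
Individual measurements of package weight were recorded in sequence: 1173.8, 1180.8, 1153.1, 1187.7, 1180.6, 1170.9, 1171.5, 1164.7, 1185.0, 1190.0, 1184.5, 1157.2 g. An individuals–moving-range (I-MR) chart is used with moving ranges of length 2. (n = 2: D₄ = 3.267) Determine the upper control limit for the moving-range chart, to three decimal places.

Moving ranges: 7.0, 27.7, 34.6, 7.1, 9.7, 0.6, 6.8, 20.3, 5.0, 5.5, 27.3; M̄R̄ = 151.6000 / 11 = 13.7818
UCL_MR = D₄·M̄R̄ = 3.267 × 13.7818 = 45.0252

45.025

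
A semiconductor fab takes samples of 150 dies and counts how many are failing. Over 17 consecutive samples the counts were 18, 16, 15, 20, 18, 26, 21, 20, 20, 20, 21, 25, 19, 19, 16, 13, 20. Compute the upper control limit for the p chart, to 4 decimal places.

0.2101

p̄ = Σdᵢ / (k·n) = 327 / (17 × 150) = 0.12824
UCL = p̄ + 3·√(p̄(1−p̄)/n) = 0.12824 + 3 × √(0.12824×0.87176/150) = 0.12824 + 3 × 0.02730 = 0.21013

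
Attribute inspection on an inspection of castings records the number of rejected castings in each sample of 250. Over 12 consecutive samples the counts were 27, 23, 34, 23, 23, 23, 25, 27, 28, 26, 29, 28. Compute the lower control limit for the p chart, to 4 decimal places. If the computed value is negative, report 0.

p̄ = Σdᵢ / (k·n) = 316 / (12 × 250) = 0.10533
LCL = p̄ − 3·√(p̄(1−p̄)/n) = 0.10533 − 3 × 0.01942 = 0.04709

0.0471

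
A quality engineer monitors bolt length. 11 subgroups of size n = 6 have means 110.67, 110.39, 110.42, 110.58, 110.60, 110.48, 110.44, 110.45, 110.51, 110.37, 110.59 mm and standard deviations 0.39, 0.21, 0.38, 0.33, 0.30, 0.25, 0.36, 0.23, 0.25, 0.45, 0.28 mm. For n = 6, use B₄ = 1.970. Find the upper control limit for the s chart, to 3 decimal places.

s̄ = (0.39 + 0.21 + 0.38 + 0.33 + 0.30 + 0.25 + 0.36 + 0.23 + 0.25 + 0.45 + 0.28) / 11 = 0.3118
UCL_s = B₄·s̄ = 1.970 × 0.3118 = 0.6143

0.614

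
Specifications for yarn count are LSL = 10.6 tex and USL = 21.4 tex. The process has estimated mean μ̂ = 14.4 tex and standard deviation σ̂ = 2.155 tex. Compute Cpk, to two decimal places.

Cpu = (USL − μ̂) / (3σ̂) = (21.4 − 14.4) / (3 × 2.155) = 1.0828; Cpl = (μ̂ − LSL) / (3σ̂) = (14.4 − 10.6) / (3 × 2.155) = 0.5878; Cpk = min(Cpu, Cpl) = 0.5878

0.59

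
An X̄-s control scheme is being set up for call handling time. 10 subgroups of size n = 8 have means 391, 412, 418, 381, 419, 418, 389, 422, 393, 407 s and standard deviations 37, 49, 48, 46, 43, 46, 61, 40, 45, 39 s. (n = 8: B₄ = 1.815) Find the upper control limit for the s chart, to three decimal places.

s̄ = (37 + 49 + 48 + 46 + 43 + 46 + 61 + 40 + 45 + 39) / 10 = 45.4000
UCL_s = B₄·s̄ = 1.815 × 45.4000 = 82.4010

82.401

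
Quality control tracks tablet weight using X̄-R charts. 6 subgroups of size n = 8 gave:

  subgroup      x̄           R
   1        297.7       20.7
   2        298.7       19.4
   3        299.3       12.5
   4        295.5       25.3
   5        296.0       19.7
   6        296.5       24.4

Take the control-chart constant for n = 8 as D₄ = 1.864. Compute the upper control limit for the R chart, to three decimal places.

R̄ = (20.7 + 19.4 + 12.5 + 25.3 + 19.7 + 24.4) / 6 = 122.0000 / 6 = 20.3333
UCL_R = D₄·R̄ = 1.864 × 20.3333 = 37.9013

37.901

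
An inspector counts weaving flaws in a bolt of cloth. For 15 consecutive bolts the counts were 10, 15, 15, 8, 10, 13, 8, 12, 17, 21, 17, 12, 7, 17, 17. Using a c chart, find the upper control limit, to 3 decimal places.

24.194

c̄ = (10 + 15 + 15 + 8 + 10 + 13 + 8 + 12 + 17 + 21 + 17 + 12 + 7 + 17 + 17) / 15 = 199 / 15 = 13.2667
UCL = c̄ + 3√c̄ = 13.2667 + 3 × √13.2667 = 13.2667 + 3 × 3.6423 = 24.1937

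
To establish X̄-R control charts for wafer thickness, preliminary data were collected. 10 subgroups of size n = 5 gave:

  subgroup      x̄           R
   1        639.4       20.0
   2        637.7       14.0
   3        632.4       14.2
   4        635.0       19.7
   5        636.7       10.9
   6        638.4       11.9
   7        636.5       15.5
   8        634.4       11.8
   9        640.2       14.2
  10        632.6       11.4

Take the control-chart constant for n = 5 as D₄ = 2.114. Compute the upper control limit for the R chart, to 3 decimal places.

30.357

R̄ = (20.0 + 14.0 + 14.2 + 19.7 + 10.9 + 11.9 + 15.5 + 11.8 + 14.2 + 11.4) / 10 = 143.6000 / 10 = 14.3600
UCL_R = D₄·R̄ = 2.114 × 14.3600 = 30.3570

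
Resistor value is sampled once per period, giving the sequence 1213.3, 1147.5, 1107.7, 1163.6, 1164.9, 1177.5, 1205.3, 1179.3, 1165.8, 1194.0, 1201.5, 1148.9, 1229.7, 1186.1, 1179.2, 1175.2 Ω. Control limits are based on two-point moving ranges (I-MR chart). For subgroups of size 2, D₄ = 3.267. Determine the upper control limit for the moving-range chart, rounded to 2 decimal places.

Moving ranges: 65.8, 39.8, 55.9, 1.3, 12.6, 27.8, 26.0, 13.5, 28.2, 7.5, 52.6, 80.8, 43.6, 6.9, 4.0; M̄R̄ = 466.3000 / 15 = 31.0867
UCL_MR = D₄·M̄R̄ = 3.267 × 31.0867 = 101.5601

101.56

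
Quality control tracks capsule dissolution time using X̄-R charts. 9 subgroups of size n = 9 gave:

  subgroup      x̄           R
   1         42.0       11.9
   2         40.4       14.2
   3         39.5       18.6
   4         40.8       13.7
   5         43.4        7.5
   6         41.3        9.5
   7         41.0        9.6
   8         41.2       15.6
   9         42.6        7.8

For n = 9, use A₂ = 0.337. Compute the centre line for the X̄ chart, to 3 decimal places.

41.356

X̄̄ = (42.0 + 40.4 + 39.5 + 40.8 + 43.4 + 41.3 + 41.0 + 41.2 + 42.6) / 9 = 372.2000 / 9 = 41.3556
CL = X̄̄ = 41.3556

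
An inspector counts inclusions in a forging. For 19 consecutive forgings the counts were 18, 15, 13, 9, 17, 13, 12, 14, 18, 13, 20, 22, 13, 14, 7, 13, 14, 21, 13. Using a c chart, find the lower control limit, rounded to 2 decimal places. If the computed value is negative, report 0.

c̄ = (18 + 15 + 13 + 9 + 17 + 13 + 12 + 14 + 18 + 13 + 20 + 22 + 13 + 14 + 7 + 13 + 14 + 21 + 13) / 19 = 279 / 19 = 14.6842
LCL = c̄ − 3√c̄ = 14.6842 − 3 × 3.8320 = 3.1882

3.19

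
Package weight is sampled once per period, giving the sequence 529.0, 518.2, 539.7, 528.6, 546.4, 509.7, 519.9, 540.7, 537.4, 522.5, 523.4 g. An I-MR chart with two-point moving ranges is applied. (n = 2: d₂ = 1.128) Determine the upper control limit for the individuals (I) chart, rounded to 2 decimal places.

568.04

X̄ = (529.0 + 518.2 + 539.7 + 528.6 + 546.4 + 509.7 + 519.9 + 540.7 + 537.4 + 522.5 + 523.4) / 11 = 528.6818
Moving ranges: 10.8, 21.5, 11.1, 17.8, 36.7, 10.2, 20.8, 3.3, 14.9, 0.9; M̄R̄ = 148.0000 / 10 = 14.8000
UCL = X̄ + 3·M̄R̄/d₂ = 528.6818 + 3 × 14.8000 / 1.128 = 568.0435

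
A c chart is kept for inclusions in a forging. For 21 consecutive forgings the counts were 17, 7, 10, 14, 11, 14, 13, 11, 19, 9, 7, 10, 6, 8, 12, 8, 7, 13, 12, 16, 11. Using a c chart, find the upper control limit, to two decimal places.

c̄ = (17 + 7 + 10 + 14 + 11 + 14 + 13 + 11 + 19 + 9 + 7 + 10 + 6 + 8 + 12 + 8 + 7 + 13 + 12 + 16 + 11) / 21 = 235 / 21 = 11.1905
UCL = c̄ + 3√c̄ = 11.1905 + 3 × √11.1905 = 11.1905 + 3 × 3.3452 = 21.2261

21.23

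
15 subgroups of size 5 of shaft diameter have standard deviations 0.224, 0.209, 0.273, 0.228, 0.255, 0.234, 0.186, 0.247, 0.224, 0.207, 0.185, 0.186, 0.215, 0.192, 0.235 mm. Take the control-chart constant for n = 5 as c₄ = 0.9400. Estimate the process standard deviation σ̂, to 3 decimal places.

0.234

s̄ = (0.224 + 0.209 + 0.273 + 0.228 + 0.255 + 0.234 + 0.186 + 0.247 + 0.224 + 0.207 + 0.185 + 0.186 + 0.215 + 0.192 + 0.235) / 15 = 0.2200
σ̂ = s̄ / c₄ = 0.2200 / 0.9400 = 0.2340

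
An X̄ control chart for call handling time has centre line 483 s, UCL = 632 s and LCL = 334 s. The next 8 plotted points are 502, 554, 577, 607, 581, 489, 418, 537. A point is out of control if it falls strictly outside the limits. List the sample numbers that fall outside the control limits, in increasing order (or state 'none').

All 8 points lie within [334, 632].

none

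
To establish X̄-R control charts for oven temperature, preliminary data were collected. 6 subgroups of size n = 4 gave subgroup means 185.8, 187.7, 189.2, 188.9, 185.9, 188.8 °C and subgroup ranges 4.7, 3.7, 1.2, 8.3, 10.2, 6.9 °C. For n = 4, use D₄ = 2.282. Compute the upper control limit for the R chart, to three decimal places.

R̄ = (4.7 + 3.7 + 1.2 + 8.3 + 10.2 + 6.9) / 6 = 35.0000 / 6 = 5.8333
UCL_R = D₄·R̄ = 2.282 × 5.8333 = 13.3117

13.312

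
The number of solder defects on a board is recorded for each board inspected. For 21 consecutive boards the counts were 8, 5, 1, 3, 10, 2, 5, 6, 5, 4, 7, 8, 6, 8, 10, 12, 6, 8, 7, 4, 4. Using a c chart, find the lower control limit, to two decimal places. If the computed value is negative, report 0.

c̄ = (8 + 5 + 1 + 3 + 10 + 2 + 5 + 6 + 5 + 4 + 7 + 8 + 6 + 8 + 10 + 12 + 6 + 8 + 7 + 4 + 4) / 21 = 129 / 21 = 6.1429
LCL = c̄ − 3√c̄ = 6.1429 − 3 × 2.4785 = -1.2926 → 0 (cannot be negative)

0.00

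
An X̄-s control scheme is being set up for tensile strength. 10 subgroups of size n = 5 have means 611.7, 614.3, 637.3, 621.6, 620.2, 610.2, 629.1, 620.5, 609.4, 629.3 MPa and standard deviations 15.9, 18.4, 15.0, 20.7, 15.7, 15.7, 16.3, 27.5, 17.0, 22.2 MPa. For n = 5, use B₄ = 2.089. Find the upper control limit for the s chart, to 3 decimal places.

38.521

s̄ = (15.9 + 18.4 + 15.0 + 20.7 + 15.7 + 15.7 + 16.3 + 27.5 + 17.0 + 22.2) / 10 = 18.4400
UCL_s = B₄·s̄ = 2.089 × 18.4400 = 38.5212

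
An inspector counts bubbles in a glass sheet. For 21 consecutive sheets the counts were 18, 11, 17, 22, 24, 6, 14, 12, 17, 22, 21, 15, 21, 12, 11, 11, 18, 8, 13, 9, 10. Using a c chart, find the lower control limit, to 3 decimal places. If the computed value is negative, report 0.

c̄ = (18 + 11 + 17 + 22 + 24 + 6 + 14 + 12 + 17 + 22 + 21 + 15 + 21 + 12 + 11 + 11 + 18 + 8 + 13 + 9 + 10) / 21 = 312 / 21 = 14.8571
LCL = c̄ − 3√c̄ = 14.8571 − 3 × 3.8545 = 3.2937

3.294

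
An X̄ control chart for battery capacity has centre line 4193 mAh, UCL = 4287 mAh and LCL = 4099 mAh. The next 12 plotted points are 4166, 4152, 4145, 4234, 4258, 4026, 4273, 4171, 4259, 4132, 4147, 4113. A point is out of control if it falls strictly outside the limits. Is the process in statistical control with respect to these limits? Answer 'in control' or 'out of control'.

out of control

Compare each point to [4099, 4287]: sample 6 = 4026 < LCL.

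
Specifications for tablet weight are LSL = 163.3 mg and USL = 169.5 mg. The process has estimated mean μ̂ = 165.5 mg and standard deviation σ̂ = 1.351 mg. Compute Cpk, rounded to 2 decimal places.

Cpu = (USL − μ̂) / (3σ̂) = (169.5 − 165.5) / (3 × 1.351) = 0.9869; Cpl = (μ̂ − LSL) / (3σ̂) = (165.5 − 163.3) / (3 × 1.351) = 0.5428; Cpk = min(Cpu, Cpl) = 0.5428

0.54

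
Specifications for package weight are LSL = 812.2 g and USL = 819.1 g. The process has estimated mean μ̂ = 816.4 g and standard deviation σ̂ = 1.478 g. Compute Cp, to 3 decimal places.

0.778

Cp = (USL − LSL) / (6σ̂) = (819.1 − 812.2) / (6 × 1.478) = 6.9000 / 8.8680 = 0.7781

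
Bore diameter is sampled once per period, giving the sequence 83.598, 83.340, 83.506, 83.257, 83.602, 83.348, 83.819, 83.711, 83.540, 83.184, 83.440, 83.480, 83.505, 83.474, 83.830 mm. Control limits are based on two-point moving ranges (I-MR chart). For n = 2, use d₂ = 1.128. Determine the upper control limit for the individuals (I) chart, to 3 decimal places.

84.095

X̄ = (83.598 + 83.340 + 83.506 + 83.257 + 83.602 + 83.348 + 83.819 + 83.711 + 83.540 + 83.184 + 83.440 + 83.480 + 83.505 + 83.474 + 83.830) / 15 = 83.5089
Moving ranges: 0.258, 0.166, 0.249, 0.345, 0.254, 0.471, 0.108, 0.171, 0.356, 0.256, 0.040, 0.025, 0.031, 0.356; M̄R̄ = 3.0860 / 14 = 0.2204
UCL = X̄ + 3·M̄R̄/d₂ = 83.5089 + 3 × 0.2204 / 1.128 = 84.0952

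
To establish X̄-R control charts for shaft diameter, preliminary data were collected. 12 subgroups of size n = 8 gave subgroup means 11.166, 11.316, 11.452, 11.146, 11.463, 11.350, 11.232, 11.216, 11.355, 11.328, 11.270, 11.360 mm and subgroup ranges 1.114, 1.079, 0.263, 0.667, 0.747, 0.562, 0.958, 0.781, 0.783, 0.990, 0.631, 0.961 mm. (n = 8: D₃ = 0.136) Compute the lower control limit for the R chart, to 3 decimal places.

R̄ = (1.114 + 1.079 + 0.263 + 0.667 + 0.747 + 0.562 + 0.958 + 0.781 + 0.783 + 0.990 + 0.631 + 0.961) / 12 = 9.5360 / 12 = 0.7947
LCL_R = D₃·R̄ = 0.136 × 0.7947 = 0.1081

0.108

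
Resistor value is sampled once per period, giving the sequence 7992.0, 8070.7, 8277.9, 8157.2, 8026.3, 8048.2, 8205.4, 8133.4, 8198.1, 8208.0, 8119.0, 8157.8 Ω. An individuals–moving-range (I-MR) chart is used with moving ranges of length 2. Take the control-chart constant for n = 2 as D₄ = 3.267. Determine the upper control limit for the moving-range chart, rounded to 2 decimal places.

Moving ranges: 78.7, 207.2, 120.7, 130.9, 21.9, 157.2, 72.0, 64.7, 9.9, 89.0, 38.8; M̄R̄ = 991.0000 / 11 = 90.0909
UCL_MR = D₄·M̄R̄ = 3.267 × 90.0909 = 294.3270

294.33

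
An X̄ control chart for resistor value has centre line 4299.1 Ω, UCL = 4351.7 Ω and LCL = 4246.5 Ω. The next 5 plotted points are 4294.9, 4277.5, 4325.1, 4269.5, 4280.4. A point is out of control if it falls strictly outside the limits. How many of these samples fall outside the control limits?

0

All 5 points lie within [4246.5, 4351.7].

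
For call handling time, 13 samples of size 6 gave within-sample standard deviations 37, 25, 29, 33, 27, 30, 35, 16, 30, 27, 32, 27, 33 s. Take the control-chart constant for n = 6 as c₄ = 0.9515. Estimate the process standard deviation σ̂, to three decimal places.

s̄ = (37 + 25 + 29 + 33 + 27 + 30 + 35 + 16 + 30 + 27 + 32 + 27 + 33) / 13 = 29.3077
σ̂ = s̄ / c₄ = 29.3077 / 0.9515 = 30.8016

30.802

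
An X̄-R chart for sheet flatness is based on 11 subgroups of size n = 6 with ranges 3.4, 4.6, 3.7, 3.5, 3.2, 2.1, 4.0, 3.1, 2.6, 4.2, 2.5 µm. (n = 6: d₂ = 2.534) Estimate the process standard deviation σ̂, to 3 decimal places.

1.324

R̄ = (3.4 + 4.6 + 3.7 + 3.5 + 3.2 + 2.1 + 4.0 + 3.1 + 2.6 + 4.2 + 2.5) / 11 = 3.3545
σ̂ = R̄ / d₂ = 3.3545 / 2.534 = 1.3238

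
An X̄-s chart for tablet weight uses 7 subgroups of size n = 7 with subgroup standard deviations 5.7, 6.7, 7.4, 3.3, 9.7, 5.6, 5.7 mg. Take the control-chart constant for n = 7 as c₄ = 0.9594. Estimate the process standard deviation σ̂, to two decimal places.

s̄ = (5.7 + 6.7 + 7.4 + 3.3 + 9.7 + 5.6 + 5.7) / 7 = 6.3000
σ̂ = s̄ / c₄ = 6.3000 / 0.9594 = 6.5666

6.57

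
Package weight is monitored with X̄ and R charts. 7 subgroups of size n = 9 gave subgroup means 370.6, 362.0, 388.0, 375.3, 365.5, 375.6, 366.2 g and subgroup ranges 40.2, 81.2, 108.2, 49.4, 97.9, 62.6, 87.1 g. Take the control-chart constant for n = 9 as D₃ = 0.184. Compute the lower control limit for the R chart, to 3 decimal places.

R̄ = (40.2 + 81.2 + 108.2 + 49.4 + 97.9 + 62.6 + 87.1) / 7 = 526.6000 / 7 = 75.2286
LCL_R = D₃·R̄ = 0.184 × 75.2286 = 13.8421

13.842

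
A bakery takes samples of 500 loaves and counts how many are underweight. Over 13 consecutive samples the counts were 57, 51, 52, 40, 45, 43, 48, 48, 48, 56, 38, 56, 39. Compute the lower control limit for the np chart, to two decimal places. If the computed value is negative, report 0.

p̄ = Σdᵢ / (k·n) = 621 / (13 × 500) = 0.09554
LCL = np̄ − 3·√(np̄(1−p̄)) = 47.7692 − 3 × 6.5731 = 28.0500

28.05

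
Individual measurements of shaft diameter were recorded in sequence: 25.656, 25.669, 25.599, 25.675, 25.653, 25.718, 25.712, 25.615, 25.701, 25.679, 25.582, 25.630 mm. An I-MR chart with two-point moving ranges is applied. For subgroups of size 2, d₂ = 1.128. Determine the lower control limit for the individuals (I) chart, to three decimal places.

25.512

X̄ = (25.656 + 25.669 + 25.599 + 25.675 + 25.653 + 25.718 + 25.712 + 25.615 + 25.701 + 25.679 + 25.582 + 25.630) / 12 = 25.6574
Moving ranges: 0.013, 0.070, 0.076, 0.022, 0.065, 0.006, 0.097, 0.086, 0.022, 0.097, 0.048; M̄R̄ = 0.6020 / 11 = 0.0547
LCL = X̄ − 3·M̄R̄/d₂ = 25.6574 − 3 × 0.0547 / 1.128 = 25.5119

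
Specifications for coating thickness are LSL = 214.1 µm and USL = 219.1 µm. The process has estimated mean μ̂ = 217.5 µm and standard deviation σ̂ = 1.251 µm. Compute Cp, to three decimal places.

0.666

Cp = (USL − LSL) / (6σ̂) = (219.1 − 214.1) / (6 × 1.251) = 5.0000 / 7.5060 = 0.6661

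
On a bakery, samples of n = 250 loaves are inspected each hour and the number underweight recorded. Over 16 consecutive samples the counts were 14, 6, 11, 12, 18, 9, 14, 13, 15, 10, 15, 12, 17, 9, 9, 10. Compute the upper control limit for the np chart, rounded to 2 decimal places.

22.31

p̄ = Σdᵢ / (k·n) = 194 / (16 × 250) = 0.04850
UCL = np̄ + 3·√(np̄(1−p̄)) = 12.1250 + 3 × √(12.1250×0.95150) = 12.1250 + 3 × 3.3966 = 22.3148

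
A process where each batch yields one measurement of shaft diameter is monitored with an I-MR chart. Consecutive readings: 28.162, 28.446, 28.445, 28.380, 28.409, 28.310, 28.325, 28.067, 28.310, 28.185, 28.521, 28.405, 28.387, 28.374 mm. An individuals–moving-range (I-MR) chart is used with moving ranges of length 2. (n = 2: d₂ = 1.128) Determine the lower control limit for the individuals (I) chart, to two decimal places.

28.01

X̄ = (28.162 + 28.446 + 28.445 + 28.380 + 28.409 + 28.310 + 28.325 + 28.067 + 28.310 + 28.185 + 28.521 + 28.405 + 28.387 + 28.374) / 14 = 28.3376
Moving ranges: 0.284, 0.001, 0.065, 0.029, 0.099, 0.015, 0.258, 0.243, 0.125, 0.336, 0.116, 0.018, 0.013; M̄R̄ = 1.6020 / 13 = 0.1232
LCL = X̄ − 3·M̄R̄/d₂ = 28.3376 − 3 × 0.1232 / 1.128 = 28.0098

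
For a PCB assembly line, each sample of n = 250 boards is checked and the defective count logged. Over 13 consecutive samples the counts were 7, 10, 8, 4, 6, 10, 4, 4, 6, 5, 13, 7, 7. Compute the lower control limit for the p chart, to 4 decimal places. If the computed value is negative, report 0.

0.0000

p̄ = Σdᵢ / (k·n) = 91 / (13 × 250) = 0.02800
LCL = p̄ − 3·√(p̄(1−p̄)/n) = 0.02800 − 3 × 0.01043 = -0.00330 → 0 (negative, so LCL = 0)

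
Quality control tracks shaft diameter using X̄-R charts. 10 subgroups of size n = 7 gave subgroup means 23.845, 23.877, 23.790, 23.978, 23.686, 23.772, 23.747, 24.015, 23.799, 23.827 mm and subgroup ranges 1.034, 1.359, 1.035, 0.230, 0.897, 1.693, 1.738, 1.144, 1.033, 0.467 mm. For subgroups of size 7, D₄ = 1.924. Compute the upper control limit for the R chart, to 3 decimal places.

R̄ = (1.034 + 1.359 + 1.035 + 0.230 + 0.897 + 1.693 + 1.738 + 1.144 + 1.033 + 0.467) / 10 = 10.6300 / 10 = 1.0630
UCL_R = D₄·R̄ = 1.924 × 1.0630 = 2.0452

2.045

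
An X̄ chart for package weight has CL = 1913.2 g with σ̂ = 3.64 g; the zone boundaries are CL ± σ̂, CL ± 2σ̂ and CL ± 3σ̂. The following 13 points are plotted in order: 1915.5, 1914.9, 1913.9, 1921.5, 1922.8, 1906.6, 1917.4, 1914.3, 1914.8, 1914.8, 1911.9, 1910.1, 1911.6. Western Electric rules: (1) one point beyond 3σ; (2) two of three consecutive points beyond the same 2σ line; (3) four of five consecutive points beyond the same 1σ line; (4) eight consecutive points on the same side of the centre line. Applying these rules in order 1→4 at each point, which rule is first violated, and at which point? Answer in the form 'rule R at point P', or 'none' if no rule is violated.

Zone of each point (C = within 1σ̂, B = 1σ̂–2σ̂, A = 2σ̂–3σ̂, * = beyond 3σ̂; sign = side of CL): 1:+C, 2:+C, 3:+C, 4:+A, 5:+A, 6:-B, 7:+B, 8:+C, 9:+C, 10:+C, 11:-C, 12:-C, 13:-C
Rule 2 (two of three consecutive points beyond the same 2σ limit) is satisfied at point 5.

rule 2 at point 5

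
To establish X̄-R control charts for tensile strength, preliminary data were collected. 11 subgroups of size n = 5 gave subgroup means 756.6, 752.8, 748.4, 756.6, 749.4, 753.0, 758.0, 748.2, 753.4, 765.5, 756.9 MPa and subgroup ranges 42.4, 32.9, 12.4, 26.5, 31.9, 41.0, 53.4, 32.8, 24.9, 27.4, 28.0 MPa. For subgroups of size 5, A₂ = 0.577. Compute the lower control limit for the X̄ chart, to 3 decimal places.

X̄̄ = (756.6 + 752.8 + 748.4 + 756.6 + 749.4 + 753.0 + 758.0 + 748.2 + 753.4 + 765.5 + 756.9) / 11 = 8298.8000 / 11 = 754.4364
R̄ = (42.4 + 32.9 + 12.4 + 26.5 + 31.9 + 41.0 + 53.4 + 32.8 + 24.9 + 27.4 + 28.0) / 11 = 353.6000 / 11 = 32.1455
LCL = X̄̄ − A₂·R̄ = 754.4364 − 0.577 × 32.1455 = 735.8884

735.888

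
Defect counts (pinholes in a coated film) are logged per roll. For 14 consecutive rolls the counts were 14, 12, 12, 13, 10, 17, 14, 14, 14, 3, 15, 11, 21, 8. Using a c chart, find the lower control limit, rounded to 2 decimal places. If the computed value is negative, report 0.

c̄ = (14 + 12 + 12 + 13 + 10 + 17 + 14 + 14 + 14 + 3 + 15 + 11 + 21 + 8) / 14 = 178 / 14 = 12.7143
LCL = c̄ − 3√c̄ = 12.7143 − 3 × 3.5657 = 2.0172

2.02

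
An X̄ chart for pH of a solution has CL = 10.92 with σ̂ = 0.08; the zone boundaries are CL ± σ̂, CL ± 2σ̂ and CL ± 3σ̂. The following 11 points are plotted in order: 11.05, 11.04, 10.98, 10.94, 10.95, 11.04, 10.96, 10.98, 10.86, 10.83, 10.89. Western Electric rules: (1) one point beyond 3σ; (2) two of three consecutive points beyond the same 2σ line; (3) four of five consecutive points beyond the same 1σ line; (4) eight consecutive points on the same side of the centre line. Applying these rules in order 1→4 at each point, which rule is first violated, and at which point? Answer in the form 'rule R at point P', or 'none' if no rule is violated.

Zone of each point (C = within 1σ̂, B = 1σ̂–2σ̂, A = 2σ̂–3σ̂, * = beyond 3σ̂; sign = side of CL): 1:+B, 2:+B, 3:+C, 4:+C, 5:+C, 6:+B, 7:+C, 8:+C, 9:-C, 10:-B, 11:-C
Rule 4 (eight consecutive points on the same side of the centre line) is satisfied at point 8.

rule 4 at point 8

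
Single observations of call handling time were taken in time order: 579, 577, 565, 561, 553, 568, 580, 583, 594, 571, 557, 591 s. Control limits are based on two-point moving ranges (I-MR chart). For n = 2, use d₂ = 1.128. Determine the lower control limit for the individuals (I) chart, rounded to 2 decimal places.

539.88

X̄ = (579 + 577 + 565 + 561 + 553 + 568 + 580 + 583 + 594 + 571 + 557 + 591) / 12 = 573.2500
Moving ranges: 2, 12, 4, 8, 15, 12, 3, 11, 23, 14, 34; M̄R̄ = 138.0000 / 11 = 12.5455
LCL = X̄ − 3·M̄R̄/d₂ = 573.2500 − 3 × 12.5455 / 1.128 = 539.8844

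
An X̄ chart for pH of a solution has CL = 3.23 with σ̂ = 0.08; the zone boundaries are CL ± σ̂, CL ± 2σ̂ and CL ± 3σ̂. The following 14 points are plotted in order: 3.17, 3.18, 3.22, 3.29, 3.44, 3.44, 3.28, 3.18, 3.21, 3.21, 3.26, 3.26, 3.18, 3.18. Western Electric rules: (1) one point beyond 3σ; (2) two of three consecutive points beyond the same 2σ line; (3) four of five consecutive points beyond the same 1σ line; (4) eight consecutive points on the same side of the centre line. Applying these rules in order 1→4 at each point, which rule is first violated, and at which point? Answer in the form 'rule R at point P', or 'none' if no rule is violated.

Zone of each point (C = within 1σ̂, B = 1σ̂–2σ̂, A = 2σ̂–3σ̂, * = beyond 3σ̂; sign = side of CL): 1:-C, 2:-C, 3:-C, 4:+C, 5:+A, 6:+A, 7:+C, 8:-C, 9:-C, 10:-C, 11:+C, 12:+C, 13:-C, 14:-C
Rule 2 (two of three consecutive points beyond the same 2σ limit) is satisfied at point 6.

rule 2 at point 6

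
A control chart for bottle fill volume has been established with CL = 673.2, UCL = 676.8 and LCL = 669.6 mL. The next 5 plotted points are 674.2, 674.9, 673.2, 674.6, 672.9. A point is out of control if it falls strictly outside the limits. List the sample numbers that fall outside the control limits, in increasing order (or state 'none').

none

All 5 points lie within [669.6, 676.8].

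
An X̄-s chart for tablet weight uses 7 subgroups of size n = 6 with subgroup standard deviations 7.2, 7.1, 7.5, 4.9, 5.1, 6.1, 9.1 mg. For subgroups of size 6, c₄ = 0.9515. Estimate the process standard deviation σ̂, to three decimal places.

s̄ = (7.2 + 7.1 + 7.5 + 4.9 + 5.1 + 6.1 + 9.1) / 7 = 6.7143
σ̂ = s̄ / c₄ = 6.7143 / 0.9515 = 7.0565

7.057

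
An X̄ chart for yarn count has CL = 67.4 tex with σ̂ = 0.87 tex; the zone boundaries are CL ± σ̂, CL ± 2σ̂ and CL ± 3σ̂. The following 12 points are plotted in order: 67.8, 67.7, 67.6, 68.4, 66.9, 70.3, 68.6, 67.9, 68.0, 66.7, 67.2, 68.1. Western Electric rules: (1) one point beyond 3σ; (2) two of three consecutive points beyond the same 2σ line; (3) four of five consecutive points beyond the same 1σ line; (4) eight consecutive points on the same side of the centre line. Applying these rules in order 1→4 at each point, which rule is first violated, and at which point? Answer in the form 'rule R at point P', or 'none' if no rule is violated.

Zone of each point (C = within 1σ̂, B = 1σ̂–2σ̂, A = 2σ̂–3σ̂, * = beyond 3σ̂; sign = side of CL): 1:+C, 2:+C, 3:+C, 4:+B, 5:-C, 6:+*, 7:+B, 8:+C, 9:+C, 10:-C, 11:-C, 12:+C
Rule 1 (one point beyond the 3σ limits) is satisfied at point 6.

rule 1 at point 6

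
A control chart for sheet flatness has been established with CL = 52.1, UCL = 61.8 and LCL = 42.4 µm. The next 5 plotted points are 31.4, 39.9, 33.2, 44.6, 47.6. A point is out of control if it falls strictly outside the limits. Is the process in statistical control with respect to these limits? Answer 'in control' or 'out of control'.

Compare each point to [42.4, 61.8]: sample 1 = 31.4 < LCL; sample 2 = 39.9 < LCL; sample 3 = 33.2 < LCL.

out of control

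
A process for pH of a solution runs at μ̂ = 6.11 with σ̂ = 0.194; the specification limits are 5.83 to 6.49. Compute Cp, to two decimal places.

0.57

Cp = (USL − LSL) / (6σ̂) = (6.49 − 5.83) / (6 × 0.194) = 0.6600 / 1.1640 = 0.5670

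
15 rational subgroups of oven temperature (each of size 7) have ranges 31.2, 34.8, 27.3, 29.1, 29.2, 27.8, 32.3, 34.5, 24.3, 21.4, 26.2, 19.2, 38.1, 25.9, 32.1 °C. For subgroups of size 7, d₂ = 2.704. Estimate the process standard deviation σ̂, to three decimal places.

R̄ = (31.2 + 34.8 + 27.3 + 29.1 + 29.2 + 27.8 + 32.3 + 34.5 + 24.3 + 21.4 + 26.2 + 19.2 + 38.1 + 25.9 + 32.1) / 15 = 28.8933
σ̂ = R̄ / d₂ = 28.8933 / 2.704 = 10.6854

10.685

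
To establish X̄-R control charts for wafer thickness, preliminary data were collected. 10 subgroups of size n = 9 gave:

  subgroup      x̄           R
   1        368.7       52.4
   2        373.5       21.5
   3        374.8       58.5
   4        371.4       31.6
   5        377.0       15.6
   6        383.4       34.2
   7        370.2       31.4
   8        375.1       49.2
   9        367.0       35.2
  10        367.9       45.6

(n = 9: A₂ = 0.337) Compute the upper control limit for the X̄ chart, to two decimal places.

385.54

X̄̄ = (368.7 + 373.5 + 374.8 + 371.4 + 377.0 + 383.4 + 370.2 + 375.1 + 367.0 + 367.9) / 10 = 3729.0000 / 10 = 372.9000
R̄ = (52.4 + 21.5 + 58.5 + 31.6 + 15.6 + 34.2 + 31.4 + 49.2 + 35.2 + 45.6) / 10 = 375.2000 / 10 = 37.5200
UCL = X̄̄ + A₂·R̄ = 372.9000 + 0.337 × 37.5200 = 385.5442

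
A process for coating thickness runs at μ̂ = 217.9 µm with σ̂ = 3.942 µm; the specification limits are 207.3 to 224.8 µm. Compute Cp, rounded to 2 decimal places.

Cp = (USL − LSL) / (6σ̂) = (224.8 − 207.3) / (6 × 3.942) = 17.5000 / 23.6520 = 0.7399

0.74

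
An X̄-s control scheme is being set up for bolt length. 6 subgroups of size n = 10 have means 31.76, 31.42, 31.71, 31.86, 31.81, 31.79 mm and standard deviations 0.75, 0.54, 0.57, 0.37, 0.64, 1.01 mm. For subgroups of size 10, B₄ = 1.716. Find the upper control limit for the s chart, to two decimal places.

1.11

s̄ = (0.75 + 0.54 + 0.57 + 0.37 + 0.64 + 1.01) / 6 = 0.6467
UCL_s = B₄·s̄ = 1.716 × 0.6467 = 1.1097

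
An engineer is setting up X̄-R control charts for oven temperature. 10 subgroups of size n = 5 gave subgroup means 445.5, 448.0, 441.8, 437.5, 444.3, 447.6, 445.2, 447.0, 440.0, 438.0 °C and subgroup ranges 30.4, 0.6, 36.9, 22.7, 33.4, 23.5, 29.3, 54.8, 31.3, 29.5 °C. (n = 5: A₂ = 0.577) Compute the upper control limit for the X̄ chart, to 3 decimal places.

460.361

X̄̄ = (445.5 + 448.0 + 441.8 + 437.5 + 444.3 + 447.6 + 445.2 + 447.0 + 440.0 + 438.0) / 10 = 4434.9000 / 10 = 443.4900
R̄ = (30.4 + 0.6 + 36.9 + 22.7 + 33.4 + 23.5 + 29.3 + 54.8 + 31.3 + 29.5) / 10 = 292.4000 / 10 = 29.2400
UCL = X̄̄ + A₂·R̄ = 443.4900 + 0.577 × 29.2400 = 460.3615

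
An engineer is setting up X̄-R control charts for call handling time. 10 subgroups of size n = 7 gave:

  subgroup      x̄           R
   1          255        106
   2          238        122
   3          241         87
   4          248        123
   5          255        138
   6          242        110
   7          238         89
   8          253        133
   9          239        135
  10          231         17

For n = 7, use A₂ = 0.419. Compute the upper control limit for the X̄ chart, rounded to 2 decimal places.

X̄̄ = (255 + 238 + 241 + 248 + 255 + 242 + 238 + 253 + 239 + 231) / 10 = 2440.0000 / 10 = 244.0000
R̄ = (106 + 122 + 87 + 123 + 138 + 110 + 89 + 133 + 135 + 17) / 10 = 1060.0000 / 10 = 106.0000
UCL = X̄̄ + A₂·R̄ = 244.0000 + 0.419 × 106.0000 = 288.4140

288.41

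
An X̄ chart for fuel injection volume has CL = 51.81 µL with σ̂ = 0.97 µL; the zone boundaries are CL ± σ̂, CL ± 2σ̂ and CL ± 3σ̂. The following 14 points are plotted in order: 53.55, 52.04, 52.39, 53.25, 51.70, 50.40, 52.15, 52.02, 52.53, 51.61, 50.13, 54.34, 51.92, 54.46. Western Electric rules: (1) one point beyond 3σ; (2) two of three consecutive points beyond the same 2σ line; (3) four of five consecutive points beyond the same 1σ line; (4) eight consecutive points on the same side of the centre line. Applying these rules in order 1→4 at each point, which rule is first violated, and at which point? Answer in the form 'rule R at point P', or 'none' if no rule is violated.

rule 2 at point 14

Zone of each point (C = within 1σ̂, B = 1σ̂–2σ̂, A = 2σ̂–3σ̂, * = beyond 3σ̂; sign = side of CL): 1:+B, 2:+C, 3:+C, 4:+B, 5:-C, 6:-B, 7:+C, 8:+C, 9:+C, 10:-C, 11:-B, 12:+A, 13:+C, 14:+A
Rule 2 (two of three consecutive points beyond the same 2σ limit) is satisfied at point 14.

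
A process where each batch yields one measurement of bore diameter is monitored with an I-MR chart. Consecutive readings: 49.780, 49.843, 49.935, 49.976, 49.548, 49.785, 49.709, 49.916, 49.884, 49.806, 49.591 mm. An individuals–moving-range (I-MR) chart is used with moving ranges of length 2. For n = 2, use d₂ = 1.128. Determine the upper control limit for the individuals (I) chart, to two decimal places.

50.19

X̄ = (49.780 + 49.843 + 49.935 + 49.976 + 49.548 + 49.785 + 49.709 + 49.916 + 49.884 + 49.806 + 49.591) / 11 = 49.7975
Moving ranges: 0.063, 0.092, 0.041, 0.428, 0.237, 0.076, 0.207, 0.032, 0.078, 0.215; M̄R̄ = 1.4690 / 10 = 0.1469
UCL = X̄ + 3·M̄R̄/d₂ = 49.7975 + 3 × 0.1469 / 1.128 = 50.1882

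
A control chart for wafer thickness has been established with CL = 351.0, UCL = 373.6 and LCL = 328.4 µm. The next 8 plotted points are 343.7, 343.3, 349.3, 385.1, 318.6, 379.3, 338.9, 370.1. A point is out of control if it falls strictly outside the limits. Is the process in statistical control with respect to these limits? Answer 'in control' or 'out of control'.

Compare each point to [328.4, 373.6]: sample 4 = 385.1 > UCL; sample 5 = 318.6 < LCL; sample 6 = 379.3 > UCL.

out of control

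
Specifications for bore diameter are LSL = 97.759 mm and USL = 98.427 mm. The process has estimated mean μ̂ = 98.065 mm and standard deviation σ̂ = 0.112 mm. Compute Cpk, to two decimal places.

0.91

Cpu = (USL − μ̂) / (3σ̂) = (98.427 − 98.065) / (3 × 0.112) = 1.0774; Cpl = (μ̂ − LSL) / (3σ̂) = (98.065 − 97.759) / (3 × 0.112) = 0.9107; Cpk = min(Cpu, Cpl) = 0.9107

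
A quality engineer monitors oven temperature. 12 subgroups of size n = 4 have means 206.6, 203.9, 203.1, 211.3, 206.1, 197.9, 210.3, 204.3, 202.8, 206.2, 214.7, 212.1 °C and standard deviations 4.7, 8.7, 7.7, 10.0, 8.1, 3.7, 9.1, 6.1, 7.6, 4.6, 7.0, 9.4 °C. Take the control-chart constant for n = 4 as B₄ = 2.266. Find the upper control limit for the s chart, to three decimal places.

s̄ = (4.7 + 8.7 + 7.7 + 10.0 + 8.1 + 3.7 + 9.1 + 6.1 + 7.6 + 4.6 + 7.0 + 9.4) / 12 = 7.2250
UCL_s = B₄·s̄ = 2.266 × 7.2250 = 16.3719

16.372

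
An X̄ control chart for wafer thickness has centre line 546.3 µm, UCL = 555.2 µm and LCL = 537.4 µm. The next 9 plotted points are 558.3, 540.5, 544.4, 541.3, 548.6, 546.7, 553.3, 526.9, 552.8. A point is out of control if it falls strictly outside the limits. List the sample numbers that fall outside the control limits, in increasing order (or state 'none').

Compare each point to [537.4, 555.2]: sample 1 = 558.3 > UCL; sample 8 = 526.9 < LCL.

1, 8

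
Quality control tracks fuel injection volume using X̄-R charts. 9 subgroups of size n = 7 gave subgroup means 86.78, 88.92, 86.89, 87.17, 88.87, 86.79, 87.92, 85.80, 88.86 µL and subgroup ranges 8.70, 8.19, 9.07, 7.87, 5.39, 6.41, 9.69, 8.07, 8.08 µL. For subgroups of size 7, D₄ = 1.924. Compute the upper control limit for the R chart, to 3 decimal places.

R̄ = (8.70 + 8.19 + 9.07 + 7.87 + 5.39 + 6.41 + 9.69 + 8.07 + 8.08) / 9 = 71.4700 / 9 = 7.9411
UCL_R = D₄·R̄ = 1.924 × 7.9411 = 15.2787

15.279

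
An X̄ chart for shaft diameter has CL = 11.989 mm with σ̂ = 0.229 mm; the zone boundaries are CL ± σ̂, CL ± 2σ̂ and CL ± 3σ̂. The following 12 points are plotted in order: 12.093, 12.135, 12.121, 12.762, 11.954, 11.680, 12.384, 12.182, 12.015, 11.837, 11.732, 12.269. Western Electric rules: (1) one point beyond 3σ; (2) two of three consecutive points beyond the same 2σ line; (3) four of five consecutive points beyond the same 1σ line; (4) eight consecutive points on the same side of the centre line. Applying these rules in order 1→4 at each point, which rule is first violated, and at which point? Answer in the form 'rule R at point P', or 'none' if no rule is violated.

rule 1 at point 4

Zone of each point (C = within 1σ̂, B = 1σ̂–2σ̂, A = 2σ̂–3σ̂, * = beyond 3σ̂; sign = side of CL): 1:+C, 2:+C, 3:+C, 4:+*, 5:-C, 6:-B, 7:+B, 8:+C, 9:+C, 10:-C, 11:-B, 12:+B
Rule 1 (one point beyond the 3σ limits) is satisfied at point 4.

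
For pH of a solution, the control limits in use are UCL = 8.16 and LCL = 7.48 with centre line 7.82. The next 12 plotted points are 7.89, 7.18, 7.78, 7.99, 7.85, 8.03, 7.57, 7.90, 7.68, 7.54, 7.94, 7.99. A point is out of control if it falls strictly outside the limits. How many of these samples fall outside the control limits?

Compare each point to [7.48, 8.16]: sample 2 = 7.18 < LCL.

1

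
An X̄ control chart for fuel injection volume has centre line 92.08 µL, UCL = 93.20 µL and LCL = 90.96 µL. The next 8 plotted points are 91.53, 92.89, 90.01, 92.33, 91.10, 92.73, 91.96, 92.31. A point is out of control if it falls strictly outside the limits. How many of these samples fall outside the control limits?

Compare each point to [90.96, 93.20]: sample 3 = 90.01 < LCL.

1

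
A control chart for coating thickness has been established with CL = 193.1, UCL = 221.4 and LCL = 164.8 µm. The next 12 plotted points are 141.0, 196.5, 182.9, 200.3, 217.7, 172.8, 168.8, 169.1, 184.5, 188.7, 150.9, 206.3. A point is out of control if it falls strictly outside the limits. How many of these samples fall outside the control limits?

2

Compare each point to [164.8, 221.4]: sample 1 = 141.0 < LCL; sample 11 = 150.9 < LCL.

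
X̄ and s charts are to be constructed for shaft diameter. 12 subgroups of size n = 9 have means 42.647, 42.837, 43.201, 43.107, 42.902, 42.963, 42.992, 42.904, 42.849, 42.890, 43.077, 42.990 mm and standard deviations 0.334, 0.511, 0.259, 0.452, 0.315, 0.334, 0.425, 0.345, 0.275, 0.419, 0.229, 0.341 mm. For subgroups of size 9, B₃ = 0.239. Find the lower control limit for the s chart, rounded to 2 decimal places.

s̄ = (0.334 + 0.511 + 0.259 + 0.452 + 0.315 + 0.334 + 0.425 + 0.345 + 0.275 + 0.419 + 0.229 + 0.341) / 12 = 0.3533
LCL_s = B₃·s̄ = 0.239 × 0.3533 = 0.0844

0.08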